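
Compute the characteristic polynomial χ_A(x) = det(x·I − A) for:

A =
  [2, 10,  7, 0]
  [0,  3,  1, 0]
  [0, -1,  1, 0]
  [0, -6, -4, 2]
x^4 - 8*x^3 + 24*x^2 - 32*x + 16

Expanding det(x·I − A) (e.g. by cofactor expansion or by noting that A is similar to its Jordan form J, which has the same characteristic polynomial as A) gives
  χ_A(x) = x^4 - 8*x^3 + 24*x^2 - 32*x + 16
which factors as (x - 2)^4. The eigenvalues (with algebraic multiplicities) are λ = 2 with multiplicity 4.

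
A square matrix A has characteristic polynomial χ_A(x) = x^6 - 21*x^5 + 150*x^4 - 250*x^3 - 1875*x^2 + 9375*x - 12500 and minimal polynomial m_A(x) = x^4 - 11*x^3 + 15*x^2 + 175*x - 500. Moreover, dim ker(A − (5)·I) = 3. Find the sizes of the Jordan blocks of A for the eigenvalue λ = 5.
Block sizes for λ = 5: [3, 1, 1]

Step 1 — from the characteristic polynomial, algebraic multiplicity of λ = 5 is 5. From dim ker(A − (5)·I) = 3, there are exactly 3 Jordan blocks for λ = 5.
Step 2 — from the minimal polynomial, the factor (x − 5)^3 tells us the largest block for λ = 5 has size 3.
Step 3 — with total size 5, 3 blocks, and largest block 3, the block sizes (in nonincreasing order) are [3, 1, 1].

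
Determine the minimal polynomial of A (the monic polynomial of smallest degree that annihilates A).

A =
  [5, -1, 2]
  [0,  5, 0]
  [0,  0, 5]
x^2 - 10*x + 25

The characteristic polynomial is χ_A(x) = (x - 5)^3, so the eigenvalues are known. The minimal polynomial is
  m_A(x) = Π_λ (x − λ)^{k_λ}
where k_λ is the size of the *largest* Jordan block for λ (equivalently, the smallest k with (A − λI)^k v = 0 for every generalised eigenvector v of λ).

  λ = 5: largest Jordan block has size 2, contributing (x − 5)^2

So m_A(x) = (x - 5)^2 = x^2 - 10*x + 25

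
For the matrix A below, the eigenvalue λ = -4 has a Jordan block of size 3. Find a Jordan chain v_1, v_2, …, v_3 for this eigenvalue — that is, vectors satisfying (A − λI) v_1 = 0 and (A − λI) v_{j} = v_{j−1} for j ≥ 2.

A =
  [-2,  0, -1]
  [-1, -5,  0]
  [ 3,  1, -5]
A Jordan chain for λ = -4 of length 3:
v_1 = (1, -1, 2)ᵀ
v_2 = (2, -1, 3)ᵀ
v_3 = (1, 0, 0)ᵀ

Let N = A − (-4)·I. We want v_3 with N^3 v_3 = 0 but N^2 v_3 ≠ 0; then v_{j-1} := N · v_j for j = 3, …, 2.

Pick v_3 = (1, 0, 0)ᵀ.
Then v_2 = N · v_3 = (2, -1, 3)ᵀ.
Then v_1 = N · v_2 = (1, -1, 2)ᵀ.

Sanity check: (A − (-4)·I) v_1 = (0, 0, 0)ᵀ = 0. ✓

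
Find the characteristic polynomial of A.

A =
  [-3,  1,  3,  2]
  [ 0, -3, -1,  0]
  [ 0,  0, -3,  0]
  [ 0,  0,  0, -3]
x^4 + 12*x^3 + 54*x^2 + 108*x + 81

Expanding det(x·I − A) (e.g. by cofactor expansion or by noting that A is similar to its Jordan form J, which has the same characteristic polynomial as A) gives
  χ_A(x) = x^4 + 12*x^3 + 54*x^2 + 108*x + 81
which factors as (x + 3)^4. The eigenvalues (with algebraic multiplicities) are λ = -3 with multiplicity 4.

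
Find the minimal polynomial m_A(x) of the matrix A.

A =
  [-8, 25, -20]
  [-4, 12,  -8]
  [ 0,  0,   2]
x^2 - 4*x + 4

The characteristic polynomial is χ_A(x) = (x - 2)^3, so the eigenvalues are known. The minimal polynomial is
  m_A(x) = Π_λ (x − λ)^{k_λ}
where k_λ is the size of the *largest* Jordan block for λ (equivalently, the smallest k with (A − λI)^k v = 0 for every generalised eigenvector v of λ).

  λ = 2: largest Jordan block has size 2, contributing (x − 2)^2

So m_A(x) = (x - 2)^2 = x^2 - 4*x + 4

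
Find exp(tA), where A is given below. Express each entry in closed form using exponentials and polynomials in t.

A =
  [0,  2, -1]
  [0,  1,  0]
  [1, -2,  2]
e^{tA} =
  [-t*exp(t) + exp(t), 2*t*exp(t), -t*exp(t)]
  [0, exp(t), 0]
  [t*exp(t), -2*t*exp(t), t*exp(t) + exp(t)]

Strategy: write A = P · J · P⁻¹ where J is a Jordan canonical form, so e^{tA} = P · e^{tJ} · P⁻¹, and e^{tJ} can be computed block-by-block.

A has Jordan form
J =
  [1, 1, 0]
  [0, 1, 0]
  [0, 0, 1]
(up to reordering of blocks).

Per-block formulas:
  For a 1×1 block at λ = 1: exp(t · [1]) = [e^(1t)].
  For a 2×2 Jordan block J_2(1): exp(t · J_2(1)) = e^(1t)·(I + t·N), where N is the 2×2 nilpotent shift.

After assembling e^{tJ} and conjugating by P, we get:

e^{tA} =
  [-t*exp(t) + exp(t), 2*t*exp(t), -t*exp(t)]
  [0, exp(t), 0]
  [t*exp(t), -2*t*exp(t), t*exp(t) + exp(t)]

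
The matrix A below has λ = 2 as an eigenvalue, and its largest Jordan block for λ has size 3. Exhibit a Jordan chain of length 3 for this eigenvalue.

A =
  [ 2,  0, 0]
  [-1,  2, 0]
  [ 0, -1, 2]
A Jordan chain for λ = 2 of length 3:
v_1 = (0, 0, 1)ᵀ
v_2 = (0, -1, 0)ᵀ
v_3 = (1, 0, 0)ᵀ

Let N = A − (2)·I. We want v_3 with N^3 v_3 = 0 but N^2 v_3 ≠ 0; then v_{j-1} := N · v_j for j = 3, …, 2.

Pick v_3 = (1, 0, 0)ᵀ.
Then v_2 = N · v_3 = (0, -1, 0)ᵀ.
Then v_1 = N · v_2 = (0, 0, 1)ᵀ.

Sanity check: (A − (2)·I) v_1 = (0, 0, 0)ᵀ = 0. ✓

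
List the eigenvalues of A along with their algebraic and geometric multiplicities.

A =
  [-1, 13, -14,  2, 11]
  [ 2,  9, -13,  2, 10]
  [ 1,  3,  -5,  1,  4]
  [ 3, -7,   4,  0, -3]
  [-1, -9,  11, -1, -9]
λ = -3: alg = 2, geom = 1; λ = 0: alg = 3, geom = 1

Step 1 — factor the characteristic polynomial to read off the algebraic multiplicities:
  χ_A(x) = x^3*(x + 3)^2

Step 2 — compute geometric multiplicities via the rank-nullity identity g(λ) = n − rank(A − λI):
  rank(A − (-3)·I) = 4, so dim ker(A − (-3)·I) = n − 4 = 1
  rank(A − (0)·I) = 4, so dim ker(A − (0)·I) = n − 4 = 1

Summary:
  λ = -3: algebraic multiplicity = 2, geometric multiplicity = 1
  λ = 0: algebraic multiplicity = 3, geometric multiplicity = 1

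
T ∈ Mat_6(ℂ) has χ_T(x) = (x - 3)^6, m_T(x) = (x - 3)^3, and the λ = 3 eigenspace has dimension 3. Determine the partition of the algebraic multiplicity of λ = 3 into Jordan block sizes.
Block sizes for λ = 3: [3, 2, 1]

Step 1 — from the characteristic polynomial, algebraic multiplicity of λ = 3 is 6. From dim ker(T − (3)·I) = 3, there are exactly 3 Jordan blocks for λ = 3.
Step 2 — from the minimal polynomial, the factor (x − 3)^3 tells us the largest block for λ = 3 has size 3.
Step 3 — with total size 6, 3 blocks, and largest block 3, the block sizes (in nonincreasing order) are [3, 2, 1].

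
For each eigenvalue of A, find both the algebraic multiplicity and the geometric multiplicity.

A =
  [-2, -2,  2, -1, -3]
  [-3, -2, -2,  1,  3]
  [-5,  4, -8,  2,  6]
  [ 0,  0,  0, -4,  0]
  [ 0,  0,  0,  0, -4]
λ = -4: alg = 5, geom = 3

Step 1 — factor the characteristic polynomial to read off the algebraic multiplicities:
  χ_A(x) = (x + 4)^5

Step 2 — compute geometric multiplicities via the rank-nullity identity g(λ) = n − rank(A − λI):
  rank(A − (-4)·I) = 2, so dim ker(A − (-4)·I) = n − 2 = 3

Summary:
  λ = -4: algebraic multiplicity = 5, geometric multiplicity = 3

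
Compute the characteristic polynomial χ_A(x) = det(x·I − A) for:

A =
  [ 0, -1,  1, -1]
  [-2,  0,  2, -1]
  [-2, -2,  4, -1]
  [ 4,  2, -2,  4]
x^4 - 8*x^3 + 24*x^2 - 32*x + 16

Expanding det(x·I − A) (e.g. by cofactor expansion or by noting that A is similar to its Jordan form J, which has the same characteristic polynomial as A) gives
  χ_A(x) = x^4 - 8*x^3 + 24*x^2 - 32*x + 16
which factors as (x - 2)^4. The eigenvalues (with algebraic multiplicities) are λ = 2 with multiplicity 4.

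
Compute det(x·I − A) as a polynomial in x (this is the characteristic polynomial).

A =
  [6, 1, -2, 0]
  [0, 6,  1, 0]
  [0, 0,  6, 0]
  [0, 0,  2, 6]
x^4 - 24*x^3 + 216*x^2 - 864*x + 1296

Expanding det(x·I − A) (e.g. by cofactor expansion or by noting that A is similar to its Jordan form J, which has the same characteristic polynomial as A) gives
  χ_A(x) = x^4 - 24*x^3 + 216*x^2 - 864*x + 1296
which factors as (x - 6)^4. The eigenvalues (with algebraic multiplicities) are λ = 6 with multiplicity 4.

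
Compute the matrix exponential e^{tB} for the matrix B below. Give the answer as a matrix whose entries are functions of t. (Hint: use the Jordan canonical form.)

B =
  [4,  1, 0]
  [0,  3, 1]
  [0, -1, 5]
e^{tB} =
  [exp(4*t), -t^2*exp(4*t)/2 + t*exp(4*t), t^2*exp(4*t)/2]
  [0, -t*exp(4*t) + exp(4*t), t*exp(4*t)]
  [0, -t*exp(4*t), t*exp(4*t) + exp(4*t)]

Strategy: write B = P · J · P⁻¹ where J is a Jordan canonical form, so e^{tB} = P · e^{tJ} · P⁻¹, and e^{tJ} can be computed block-by-block.

B has Jordan form
J =
  [4, 1, 0]
  [0, 4, 1]
  [0, 0, 4]
(up to reordering of blocks).

Per-block formulas:
  For a 3×3 Jordan block J_3(4): exp(t · J_3(4)) = e^(4t)·(I + t·N + (t^2/2)·N^2), where N is the 3×3 nilpotent shift.

After assembling e^{tJ} and conjugating by P, we get:

e^{tB} =
  [exp(4*t), -t^2*exp(4*t)/2 + t*exp(4*t), t^2*exp(4*t)/2]
  [0, -t*exp(4*t) + exp(4*t), t*exp(4*t)]
  [0, -t*exp(4*t), t*exp(4*t) + exp(4*t)]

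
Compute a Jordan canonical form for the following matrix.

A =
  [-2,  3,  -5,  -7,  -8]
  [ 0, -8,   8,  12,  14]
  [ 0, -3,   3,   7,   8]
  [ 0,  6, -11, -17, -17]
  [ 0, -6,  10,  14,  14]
J_3(-2) ⊕ J_1(-2) ⊕ J_1(-2)

The characteristic polynomial is
  det(x·I − A) = x^5 + 10*x^4 + 40*x^3 + 80*x^2 + 80*x + 32 = (x + 2)^5

Eigenvalues and multiplicities (the geometric multiplicity of λ is n − rank(A − λI), which equals the number of Jordan blocks for λ):
  λ = -2: algebraic multiplicity = 5, geometric multiplicity = 3

Determining the block sizes for each eigenvalue:
  λ = -2: with am = 5 and gm = 3, the partition is not yet determined (e.g. several partitions of 5 into 3 parts exist). Let N = A − (-2)·I. Computing rank(N^1) = 2, rank(N^2) = 1, rank(N^3) = 0; the number of blocks of size ≥ j is rank(N^{j−1}) − rank(N^j), giving [3, 1, 1]. So we have 1 block(s) of size 3, 2 block(s) of size 1 → block sizes [3, 1, 1]

Assembling the blocks gives a Jordan form
J =
  [-2,  1,  0,  0,  0]
  [ 0, -2,  1,  0,  0]
  [ 0,  0, -2,  0,  0]
  [ 0,  0,  0, -2,  0]
  [ 0,  0,  0,  0, -2]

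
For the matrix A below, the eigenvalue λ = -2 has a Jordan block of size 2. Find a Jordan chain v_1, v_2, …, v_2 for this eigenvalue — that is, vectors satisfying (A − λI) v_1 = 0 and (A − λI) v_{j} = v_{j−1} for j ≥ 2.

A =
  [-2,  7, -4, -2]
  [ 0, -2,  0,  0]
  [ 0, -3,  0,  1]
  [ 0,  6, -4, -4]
A Jordan chain for λ = -2 of length 2:
v_1 = (7, 0, -3, 6)ᵀ
v_2 = (0, 1, 0, 0)ᵀ

Let N = A − (-2)·I. We want v_2 with N^2 v_2 = 0 but N^1 v_2 ≠ 0; then v_{j-1} := N · v_j for j = 2, …, 2.

Pick v_2 = (0, 1, 0, 0)ᵀ.
Then v_1 = N · v_2 = (7, 0, -3, 6)ᵀ.

Sanity check: (A − (-2)·I) v_1 = (0, 0, 0, 0)ᵀ = 0. ✓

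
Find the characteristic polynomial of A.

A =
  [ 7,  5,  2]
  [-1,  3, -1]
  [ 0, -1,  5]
x^3 - 15*x^2 + 75*x - 125

Expanding det(x·I − A) (e.g. by cofactor expansion or by noting that A is similar to its Jordan form J, which has the same characteristic polynomial as A) gives
  χ_A(x) = x^3 - 15*x^2 + 75*x - 125
which factors as (x - 5)^3. The eigenvalues (with algebraic multiplicities) are λ = 5 with multiplicity 3.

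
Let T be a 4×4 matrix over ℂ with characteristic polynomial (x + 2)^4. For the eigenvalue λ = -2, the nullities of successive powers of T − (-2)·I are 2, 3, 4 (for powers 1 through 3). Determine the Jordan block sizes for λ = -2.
Block sizes for λ = -2: [3, 1]

From the dimensions of kernels of powers, the number of Jordan blocks of size at least j is d_j − d_{j−1} where d_j = dim ker(N^j) (with d_0 = 0). Computing the differences gives [2, 1, 1].
The number of blocks of size exactly k is (#blocks of size ≥ k) − (#blocks of size ≥ k + 1), so the partition is: 1 block(s) of size 1, 1 block(s) of size 3.
In nonincreasing order the block sizes are [3, 1].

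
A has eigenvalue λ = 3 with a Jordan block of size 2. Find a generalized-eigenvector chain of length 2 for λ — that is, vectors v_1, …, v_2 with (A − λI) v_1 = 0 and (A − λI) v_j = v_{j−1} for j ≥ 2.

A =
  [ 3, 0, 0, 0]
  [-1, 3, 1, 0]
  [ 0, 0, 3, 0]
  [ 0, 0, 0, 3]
A Jordan chain for λ = 3 of length 2:
v_1 = (0, -1, 0, 0)ᵀ
v_2 = (1, 0, 0, 0)ᵀ

Let N = A − (3)·I. We want v_2 with N^2 v_2 = 0 but N^1 v_2 ≠ 0; then v_{j-1} := N · v_j for j = 2, …, 2.

Pick v_2 = (1, 0, 0, 0)ᵀ.
Then v_1 = N · v_2 = (0, -1, 0, 0)ᵀ.

Sanity check: (A − (3)·I) v_1 = (0, 0, 0, 0)ᵀ = 0. ✓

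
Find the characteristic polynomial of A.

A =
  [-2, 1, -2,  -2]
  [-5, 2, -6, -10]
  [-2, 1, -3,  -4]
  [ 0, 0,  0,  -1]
x^4 + 4*x^3 + 6*x^2 + 4*x + 1

Expanding det(x·I − A) (e.g. by cofactor expansion or by noting that A is similar to its Jordan form J, which has the same characteristic polynomial as A) gives
  χ_A(x) = x^4 + 4*x^3 + 6*x^2 + 4*x + 1
which factors as (x + 1)^4. The eigenvalues (with algebraic multiplicities) are λ = -1 with multiplicity 4.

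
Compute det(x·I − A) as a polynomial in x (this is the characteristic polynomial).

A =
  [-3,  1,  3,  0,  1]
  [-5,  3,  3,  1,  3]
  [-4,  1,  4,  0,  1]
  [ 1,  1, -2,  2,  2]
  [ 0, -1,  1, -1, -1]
x^5 - 5*x^4 + 10*x^3 - 10*x^2 + 5*x - 1

Expanding det(x·I − A) (e.g. by cofactor expansion or by noting that A is similar to its Jordan form J, which has the same characteristic polynomial as A) gives
  χ_A(x) = x^5 - 5*x^4 + 10*x^3 - 10*x^2 + 5*x - 1
which factors as (x - 1)^5. The eigenvalues (with algebraic multiplicities) are λ = 1 with multiplicity 5.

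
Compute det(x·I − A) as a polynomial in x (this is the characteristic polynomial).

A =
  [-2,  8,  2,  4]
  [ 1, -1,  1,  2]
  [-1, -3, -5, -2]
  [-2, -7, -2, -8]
x^4 + 16*x^3 + 96*x^2 + 256*x + 256

Expanding det(x·I − A) (e.g. by cofactor expansion or by noting that A is similar to its Jordan form J, which has the same characteristic polynomial as A) gives
  χ_A(x) = x^4 + 16*x^3 + 96*x^2 + 256*x + 256
which factors as (x + 4)^4. The eigenvalues (with algebraic multiplicities) are λ = -4 with multiplicity 4.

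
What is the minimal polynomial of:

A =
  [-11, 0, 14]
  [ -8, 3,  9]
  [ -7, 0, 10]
x^3 - 2*x^2 - 15*x + 36

The characteristic polynomial is χ_A(x) = (x - 3)^2*(x + 4), so the eigenvalues are known. The minimal polynomial is
  m_A(x) = Π_λ (x − λ)^{k_λ}
where k_λ is the size of the *largest* Jordan block for λ (equivalently, the smallest k with (A − λI)^k v = 0 for every generalised eigenvector v of λ).

  λ = -4: largest Jordan block has size 1, contributing (x + 4)
  λ = 3: largest Jordan block has size 2, contributing (x − 3)^2

So m_A(x) = (x - 3)^2*(x + 4) = x^3 - 2*x^2 - 15*x + 36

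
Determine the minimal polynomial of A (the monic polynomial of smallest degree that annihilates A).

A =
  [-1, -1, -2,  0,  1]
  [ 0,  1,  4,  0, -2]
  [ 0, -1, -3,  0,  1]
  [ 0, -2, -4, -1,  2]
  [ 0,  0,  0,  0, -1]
x^2 + 2*x + 1

The characteristic polynomial is χ_A(x) = (x + 1)^5, so the eigenvalues are known. The minimal polynomial is
  m_A(x) = Π_λ (x − λ)^{k_λ}
where k_λ is the size of the *largest* Jordan block for λ (equivalently, the smallest k with (A − λI)^k v = 0 for every generalised eigenvector v of λ).

  λ = -1: largest Jordan block has size 2, contributing (x + 1)^2

So m_A(x) = (x + 1)^2 = x^2 + 2*x + 1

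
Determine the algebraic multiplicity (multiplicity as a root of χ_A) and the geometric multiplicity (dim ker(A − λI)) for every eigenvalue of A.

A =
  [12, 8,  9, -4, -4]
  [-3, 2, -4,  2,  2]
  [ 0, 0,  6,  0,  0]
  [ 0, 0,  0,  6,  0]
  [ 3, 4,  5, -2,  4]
λ = 6: alg = 5, geom = 3

Step 1 — factor the characteristic polynomial to read off the algebraic multiplicities:
  χ_A(x) = (x - 6)^5

Step 2 — compute geometric multiplicities via the rank-nullity identity g(λ) = n − rank(A − λI):
  rank(A − (6)·I) = 2, so dim ker(A − (6)·I) = n − 2 = 3

Summary:
  λ = 6: algebraic multiplicity = 5, geometric multiplicity = 3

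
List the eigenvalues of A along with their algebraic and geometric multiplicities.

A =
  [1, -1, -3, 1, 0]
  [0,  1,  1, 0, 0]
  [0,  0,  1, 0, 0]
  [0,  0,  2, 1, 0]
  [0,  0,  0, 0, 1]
λ = 1: alg = 5, geom = 3

Step 1 — factor the characteristic polynomial to read off the algebraic multiplicities:
  χ_A(x) = (x - 1)^5

Step 2 — compute geometric multiplicities via the rank-nullity identity g(λ) = n − rank(A − λI):
  rank(A − (1)·I) = 2, so dim ker(A − (1)·I) = n − 2 = 3

Summary:
  λ = 1: algebraic multiplicity = 5, geometric multiplicity = 3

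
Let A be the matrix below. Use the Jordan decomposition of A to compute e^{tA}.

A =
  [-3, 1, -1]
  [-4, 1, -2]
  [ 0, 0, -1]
e^{tA} =
  [-2*t*exp(-t) + exp(-t), t*exp(-t), -t*exp(-t)]
  [-4*t*exp(-t), 2*t*exp(-t) + exp(-t), -2*t*exp(-t)]
  [0, 0, exp(-t)]

Strategy: write A = P · J · P⁻¹ where J is a Jordan canonical form, so e^{tA} = P · e^{tJ} · P⁻¹, and e^{tJ} can be computed block-by-block.

A has Jordan form
J =
  [-1,  1,  0]
  [ 0, -1,  0]
  [ 0,  0, -1]
(up to reordering of blocks).

Per-block formulas:
  For a 2×2 Jordan block J_2(-1): exp(t · J_2(-1)) = e^(-1t)·(I + t·N), where N is the 2×2 nilpotent shift.
  For a 1×1 block at λ = -1: exp(t · [-1]) = [e^(-1t)].

After assembling e^{tJ} and conjugating by P, we get:

e^{tA} =
  [-2*t*exp(-t) + exp(-t), t*exp(-t), -t*exp(-t)]
  [-4*t*exp(-t), 2*t*exp(-t) + exp(-t), -2*t*exp(-t)]
  [0, 0, exp(-t)]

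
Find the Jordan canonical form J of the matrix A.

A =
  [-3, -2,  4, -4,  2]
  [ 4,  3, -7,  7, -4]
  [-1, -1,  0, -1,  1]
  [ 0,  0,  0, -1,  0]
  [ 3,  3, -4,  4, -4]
J_3(-1) ⊕ J_1(-1) ⊕ J_1(-1)

The characteristic polynomial is
  det(x·I − A) = x^5 + 5*x^4 + 10*x^3 + 10*x^2 + 5*x + 1 = (x + 1)^5

Eigenvalues and multiplicities (the geometric multiplicity of λ is n − rank(A − λI), which equals the number of Jordan blocks for λ):
  λ = -1: algebraic multiplicity = 5, geometric multiplicity = 3

Determining the block sizes for each eigenvalue:
  λ = -1: with am = 5 and gm = 3, the partition is not yet determined (e.g. several partitions of 5 into 3 parts exist). Let N = A − (-1)·I. Computing rank(N^1) = 2, rank(N^2) = 1, rank(N^3) = 0; the number of blocks of size ≥ j is rank(N^{j−1}) − rank(N^j), giving [3, 1, 1]. So we have 1 block(s) of size 3, 2 block(s) of size 1 → block sizes [3, 1, 1]

Assembling the blocks gives a Jordan form
J =
  [-1,  1,  0,  0,  0]
  [ 0, -1,  1,  0,  0]
  [ 0,  0, -1,  0,  0]
  [ 0,  0,  0, -1,  0]
  [ 0,  0,  0,  0, -1]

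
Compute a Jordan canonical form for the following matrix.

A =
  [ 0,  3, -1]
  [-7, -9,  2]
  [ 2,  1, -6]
J_3(-5)

The characteristic polynomial is
  det(x·I − A) = x^3 + 15*x^2 + 75*x + 125 = (x + 5)^3

Eigenvalues and multiplicities (the geometric multiplicity of λ is n − rank(A − λI), which equals the number of Jordan blocks for λ):
  λ = -5: algebraic multiplicity = 3, geometric multiplicity = 1

Determining the block sizes for each eigenvalue:
  λ = -5: one block (gm = 1), so the single block has size am = 3 → block sizes [3]

Assembling the blocks gives a Jordan form
J =
  [-5,  1,  0]
  [ 0, -5,  1]
  [ 0,  0, -5]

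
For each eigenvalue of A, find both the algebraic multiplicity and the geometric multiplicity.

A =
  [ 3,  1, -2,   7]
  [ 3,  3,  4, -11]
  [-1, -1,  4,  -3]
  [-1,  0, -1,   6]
λ = 4: alg = 4, geom = 2

Step 1 — factor the characteristic polynomial to read off the algebraic multiplicities:
  χ_A(x) = (x - 4)^4

Step 2 — compute geometric multiplicities via the rank-nullity identity g(λ) = n − rank(A − λI):
  rank(A − (4)·I) = 2, so dim ker(A − (4)·I) = n − 2 = 2

Summary:
  λ = 4: algebraic multiplicity = 4, geometric multiplicity = 2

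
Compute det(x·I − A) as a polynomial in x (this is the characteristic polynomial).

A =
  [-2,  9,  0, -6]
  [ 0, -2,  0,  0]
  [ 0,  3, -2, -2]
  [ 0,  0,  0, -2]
x^4 + 8*x^3 + 24*x^2 + 32*x + 16

Expanding det(x·I − A) (e.g. by cofactor expansion or by noting that A is similar to its Jordan form J, which has the same characteristic polynomial as A) gives
  χ_A(x) = x^4 + 8*x^3 + 24*x^2 + 32*x + 16
which factors as (x + 2)^4. The eigenvalues (with algebraic multiplicities) are λ = -2 with multiplicity 4.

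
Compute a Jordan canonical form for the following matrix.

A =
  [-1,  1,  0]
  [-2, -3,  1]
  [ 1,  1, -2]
J_3(-2)

The characteristic polynomial is
  det(x·I − A) = x^3 + 6*x^2 + 12*x + 8 = (x + 2)^3

Eigenvalues and multiplicities (the geometric multiplicity of λ is n − rank(A − λI), which equals the number of Jordan blocks for λ):
  λ = -2: algebraic multiplicity = 3, geometric multiplicity = 1

Determining the block sizes for each eigenvalue:
  λ = -2: one block (gm = 1), so the single block has size am = 3 → block sizes [3]

Assembling the blocks gives a Jordan form
J =
  [-2,  1,  0]
  [ 0, -2,  1]
  [ 0,  0, -2]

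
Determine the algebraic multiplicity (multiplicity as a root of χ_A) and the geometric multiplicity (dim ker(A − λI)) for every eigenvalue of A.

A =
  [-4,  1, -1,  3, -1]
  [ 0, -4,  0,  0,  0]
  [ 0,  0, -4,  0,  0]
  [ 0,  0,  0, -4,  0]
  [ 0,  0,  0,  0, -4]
λ = -4: alg = 5, geom = 4

Step 1 — factor the characteristic polynomial to read off the algebraic multiplicities:
  χ_A(x) = (x + 4)^5

Step 2 — compute geometric multiplicities via the rank-nullity identity g(λ) = n − rank(A − λI):
  rank(A − (-4)·I) = 1, so dim ker(A − (-4)·I) = n − 1 = 4

Summary:
  λ = -4: algebraic multiplicity = 5, geometric multiplicity = 4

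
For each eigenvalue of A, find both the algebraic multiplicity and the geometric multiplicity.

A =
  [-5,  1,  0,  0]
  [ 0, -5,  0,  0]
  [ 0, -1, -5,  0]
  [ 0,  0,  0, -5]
λ = -5: alg = 4, geom = 3

Step 1 — factor the characteristic polynomial to read off the algebraic multiplicities:
  χ_A(x) = (x + 5)^4

Step 2 — compute geometric multiplicities via the rank-nullity identity g(λ) = n − rank(A − λI):
  rank(A − (-5)·I) = 1, so dim ker(A − (-5)·I) = n − 1 = 3

Summary:
  λ = -5: algebraic multiplicity = 4, geometric multiplicity = 3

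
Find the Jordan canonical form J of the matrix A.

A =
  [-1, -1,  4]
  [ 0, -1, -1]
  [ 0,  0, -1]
J_3(-1)

The characteristic polynomial is
  det(x·I − A) = x^3 + 3*x^2 + 3*x + 1 = (x + 1)^3

Eigenvalues and multiplicities (the geometric multiplicity of λ is n − rank(A − λI), which equals the number of Jordan blocks for λ):
  λ = -1: algebraic multiplicity = 3, geometric multiplicity = 1

Determining the block sizes for each eigenvalue:
  λ = -1: one block (gm = 1), so the single block has size am = 3 → block sizes [3]

Assembling the blocks gives a Jordan form
J =
  [-1,  1,  0]
  [ 0, -1,  1]
  [ 0,  0, -1]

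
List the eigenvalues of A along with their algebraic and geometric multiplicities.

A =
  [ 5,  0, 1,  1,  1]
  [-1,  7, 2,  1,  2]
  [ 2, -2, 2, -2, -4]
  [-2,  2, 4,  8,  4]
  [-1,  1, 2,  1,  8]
λ = 6: alg = 5, geom = 3

Step 1 — factor the characteristic polynomial to read off the algebraic multiplicities:
  χ_A(x) = (x - 6)^5

Step 2 — compute geometric multiplicities via the rank-nullity identity g(λ) = n − rank(A − λI):
  rank(A − (6)·I) = 2, so dim ker(A − (6)·I) = n − 2 = 3

Summary:
  λ = 6: algebraic multiplicity = 5, geometric multiplicity = 3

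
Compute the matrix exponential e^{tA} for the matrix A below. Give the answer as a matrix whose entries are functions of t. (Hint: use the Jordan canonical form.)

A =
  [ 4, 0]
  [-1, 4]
e^{tA} =
  [exp(4*t), 0]
  [-t*exp(4*t), exp(4*t)]

Strategy: write A = P · J · P⁻¹ where J is a Jordan canonical form, so e^{tA} = P · e^{tJ} · P⁻¹, and e^{tJ} can be computed block-by-block.

A has Jordan form
J =
  [4, 1]
  [0, 4]
(up to reordering of blocks).

Per-block formulas:
  For a 2×2 Jordan block J_2(4): exp(t · J_2(4)) = e^(4t)·(I + t·N), where N is the 2×2 nilpotent shift.

After assembling e^{tJ} and conjugating by P, we get:

e^{tA} =
  [exp(4*t), 0]
  [-t*exp(4*t), exp(4*t)]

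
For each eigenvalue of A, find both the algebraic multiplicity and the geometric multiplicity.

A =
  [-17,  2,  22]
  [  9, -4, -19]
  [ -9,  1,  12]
λ = -5: alg = 2, geom = 1; λ = 1: alg = 1, geom = 1

Step 1 — factor the characteristic polynomial to read off the algebraic multiplicities:
  χ_A(x) = (x - 1)*(x + 5)^2

Step 2 — compute geometric multiplicities via the rank-nullity identity g(λ) = n − rank(A − λI):
  rank(A − (-5)·I) = 2, so dim ker(A − (-5)·I) = n − 2 = 1
  rank(A − (1)·I) = 2, so dim ker(A − (1)·I) = n − 2 = 1

Summary:
  λ = -5: algebraic multiplicity = 2, geometric multiplicity = 1
  λ = 1: algebraic multiplicity = 1, geometric multiplicity = 1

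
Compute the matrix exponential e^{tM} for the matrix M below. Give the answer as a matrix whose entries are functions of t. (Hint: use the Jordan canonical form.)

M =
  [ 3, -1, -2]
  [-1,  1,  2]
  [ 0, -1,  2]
e^{tM} =
  [t^2*exp(2*t) + t*exp(2*t) + exp(2*t), t^2*exp(2*t) - t*exp(2*t), -2*t^2*exp(2*t) - 2*t*exp(2*t)]
  [-t*exp(2*t), -t*exp(2*t) + exp(2*t), 2*t*exp(2*t)]
  [t^2*exp(2*t)/2, t^2*exp(2*t)/2 - t*exp(2*t), -t^2*exp(2*t) + exp(2*t)]

Strategy: write M = P · J · P⁻¹ where J is a Jordan canonical form, so e^{tM} = P · e^{tJ} · P⁻¹, and e^{tJ} can be computed block-by-block.

M has Jordan form
J =
  [2, 1, 0]
  [0, 2, 1]
  [0, 0, 2]
(up to reordering of blocks).

Per-block formulas:
  For a 3×3 Jordan block J_3(2): exp(t · J_3(2)) = e^(2t)·(I + t·N + (t^2/2)·N^2), where N is the 3×3 nilpotent shift.

After assembling e^{tJ} and conjugating by P, we get:

e^{tM} =
  [t^2*exp(2*t) + t*exp(2*t) + exp(2*t), t^2*exp(2*t) - t*exp(2*t), -2*t^2*exp(2*t) - 2*t*exp(2*t)]
  [-t*exp(2*t), -t*exp(2*t) + exp(2*t), 2*t*exp(2*t)]
  [t^2*exp(2*t)/2, t^2*exp(2*t)/2 - t*exp(2*t), -t^2*exp(2*t) + exp(2*t)]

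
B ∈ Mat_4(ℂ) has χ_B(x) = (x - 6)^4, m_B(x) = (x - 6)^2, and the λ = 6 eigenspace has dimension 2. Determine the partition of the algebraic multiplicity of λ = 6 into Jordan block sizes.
Block sizes for λ = 6: [2, 2]

Step 1 — from the characteristic polynomial, algebraic multiplicity of λ = 6 is 4. From dim ker(B − (6)·I) = 2, there are exactly 2 Jordan blocks for λ = 6.
Step 2 — from the minimal polynomial, the factor (x − 6)^2 tells us the largest block for λ = 6 has size 2.
Step 3 — with total size 4, 2 blocks, and largest block 2, the block sizes (in nonincreasing order) are [2, 2].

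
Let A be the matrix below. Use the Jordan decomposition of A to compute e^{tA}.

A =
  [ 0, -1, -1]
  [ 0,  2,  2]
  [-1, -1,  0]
e^{tA} =
  [t*exp(t) - exp(t) + 2, 1 - exp(t), -t*exp(t)]
  [-2*t*exp(t) + 2*exp(t) - 2, 2*exp(t) - 1, 2*t*exp(t)]
  [t*exp(t) - 2*exp(t) + 2, 1 - exp(t), -t*exp(t) + exp(t)]

Strategy: write A = P · J · P⁻¹ where J is a Jordan canonical form, so e^{tA} = P · e^{tJ} · P⁻¹, and e^{tJ} can be computed block-by-block.

A has Jordan form
J =
  [0, 0, 0]
  [0, 1, 1]
  [0, 0, 1]
(up to reordering of blocks).

Per-block formulas:
  For a 1×1 block at λ = 0: exp(t · [0]) = [e^(0t)].
  For a 2×2 Jordan block J_2(1): exp(t · J_2(1)) = e^(1t)·(I + t·N), where N is the 2×2 nilpotent shift.

After assembling e^{tJ} and conjugating by P, we get:

e^{tA} =
  [t*exp(t) - exp(t) + 2, 1 - exp(t), -t*exp(t)]
  [-2*t*exp(t) + 2*exp(t) - 2, 2*exp(t) - 1, 2*t*exp(t)]
  [t*exp(t) - 2*exp(t) + 2, 1 - exp(t), -t*exp(t) + exp(t)]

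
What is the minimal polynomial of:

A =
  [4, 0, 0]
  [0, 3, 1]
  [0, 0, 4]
x^2 - 7*x + 12

The characteristic polynomial is χ_A(x) = (x - 4)^2*(x - 3), so the eigenvalues are known. The minimal polynomial is
  m_A(x) = Π_λ (x − λ)^{k_λ}
where k_λ is the size of the *largest* Jordan block for λ (equivalently, the smallest k with (A − λI)^k v = 0 for every generalised eigenvector v of λ).

  λ = 3: largest Jordan block has size 1, contributing (x − 3)
  λ = 4: largest Jordan block has size 1, contributing (x − 4)

So m_A(x) = (x - 4)*(x - 3) = x^2 - 7*x + 12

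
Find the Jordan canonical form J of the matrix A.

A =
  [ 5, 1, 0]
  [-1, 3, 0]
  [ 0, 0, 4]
J_2(4) ⊕ J_1(4)

The characteristic polynomial is
  det(x·I − A) = x^3 - 12*x^2 + 48*x - 64 = (x - 4)^3

Eigenvalues and multiplicities (the geometric multiplicity of λ is n − rank(A − λI), which equals the number of Jordan blocks for λ):
  λ = 4: algebraic multiplicity = 3, geometric multiplicity = 2

Determining the block sizes for each eigenvalue:
  λ = 4: 2 blocks summing to 3 forces exactly one block of size 2 and the rest size 1 → block sizes [2, 1]

Assembling the blocks gives a Jordan form
J =
  [4, 1, 0]
  [0, 4, 0]
  [0, 0, 4]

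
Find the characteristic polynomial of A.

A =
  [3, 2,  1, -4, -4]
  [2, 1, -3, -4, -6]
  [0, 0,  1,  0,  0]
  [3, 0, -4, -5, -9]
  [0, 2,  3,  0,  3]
x^5 - 3*x^4 + 2*x^3 + 2*x^2 - 3*x + 1

Expanding det(x·I − A) (e.g. by cofactor expansion or by noting that A is similar to its Jordan form J, which has the same characteristic polynomial as A) gives
  χ_A(x) = x^5 - 3*x^4 + 2*x^3 + 2*x^2 - 3*x + 1
which factors as (x - 1)^4*(x + 1). The eigenvalues (with algebraic multiplicities) are λ = -1 with multiplicity 1, λ = 1 with multiplicity 4.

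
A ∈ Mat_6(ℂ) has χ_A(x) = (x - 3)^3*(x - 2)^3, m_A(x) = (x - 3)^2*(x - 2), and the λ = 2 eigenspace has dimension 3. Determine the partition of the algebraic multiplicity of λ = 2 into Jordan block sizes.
Block sizes for λ = 2: [1, 1, 1]

Step 1 — from the characteristic polynomial, algebraic multiplicity of λ = 2 is 3. From dim ker(A − (2)·I) = 3, there are exactly 3 Jordan blocks for λ = 2.
Step 2 — from the minimal polynomial, the factor (x − 2) tells us the largest block for λ = 2 has size 1.
Step 3 — with total size 3, 3 blocks, and largest block 1, the block sizes (in nonincreasing order) are [1, 1, 1].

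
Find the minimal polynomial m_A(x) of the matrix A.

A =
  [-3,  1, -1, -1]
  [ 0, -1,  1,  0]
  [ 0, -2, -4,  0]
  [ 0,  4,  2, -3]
x^3 + 8*x^2 + 21*x + 18

The characteristic polynomial is χ_A(x) = (x + 2)*(x + 3)^3, so the eigenvalues are known. The minimal polynomial is
  m_A(x) = Π_λ (x − λ)^{k_λ}
where k_λ is the size of the *largest* Jordan block for λ (equivalently, the smallest k with (A − λI)^k v = 0 for every generalised eigenvector v of λ).

  λ = -3: largest Jordan block has size 2, contributing (x + 3)^2
  λ = -2: largest Jordan block has size 1, contributing (x + 2)

So m_A(x) = (x + 2)*(x + 3)^2 = x^3 + 8*x^2 + 21*x + 18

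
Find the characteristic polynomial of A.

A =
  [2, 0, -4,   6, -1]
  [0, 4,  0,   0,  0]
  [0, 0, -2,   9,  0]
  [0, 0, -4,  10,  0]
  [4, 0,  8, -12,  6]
x^5 - 20*x^4 + 160*x^3 - 640*x^2 + 1280*x - 1024

Expanding det(x·I − A) (e.g. by cofactor expansion or by noting that A is similar to its Jordan form J, which has the same characteristic polynomial as A) gives
  χ_A(x) = x^5 - 20*x^4 + 160*x^3 - 640*x^2 + 1280*x - 1024
which factors as (x - 4)^5. The eigenvalues (with algebraic multiplicities) are λ = 4 with multiplicity 5.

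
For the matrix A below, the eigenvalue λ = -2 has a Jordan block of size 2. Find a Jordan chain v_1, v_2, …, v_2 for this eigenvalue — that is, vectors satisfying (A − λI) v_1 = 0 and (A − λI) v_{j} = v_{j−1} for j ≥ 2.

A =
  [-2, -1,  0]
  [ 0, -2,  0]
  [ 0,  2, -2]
A Jordan chain for λ = -2 of length 2:
v_1 = (-1, 0, 2)ᵀ
v_2 = (0, 1, 0)ᵀ

Let N = A − (-2)·I. We want v_2 with N^2 v_2 = 0 but N^1 v_2 ≠ 0; then v_{j-1} := N · v_j for j = 2, …, 2.

Pick v_2 = (0, 1, 0)ᵀ.
Then v_1 = N · v_2 = (-1, 0, 2)ᵀ.

Sanity check: (A − (-2)·I) v_1 = (0, 0, 0)ᵀ = 0. ✓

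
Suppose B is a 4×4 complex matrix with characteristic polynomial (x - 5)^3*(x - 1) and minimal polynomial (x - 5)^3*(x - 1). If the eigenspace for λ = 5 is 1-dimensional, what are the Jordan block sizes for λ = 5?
Block sizes for λ = 5: [3]

Step 1 — from the characteristic polynomial, algebraic multiplicity of λ = 5 is 3. From dim ker(B − (5)·I) = 1, there are exactly 1 Jordan blocks for λ = 5.
Step 2 — from the minimal polynomial, the factor (x − 5)^3 tells us the largest block for λ = 5 has size 3.
Step 3 — with total size 3, 1 blocks, and largest block 3, the block sizes (in nonincreasing order) are [3].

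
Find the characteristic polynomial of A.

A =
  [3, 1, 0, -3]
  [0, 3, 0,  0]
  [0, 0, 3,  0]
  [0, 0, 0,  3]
x^4 - 12*x^3 + 54*x^2 - 108*x + 81

Expanding det(x·I − A) (e.g. by cofactor expansion or by noting that A is similar to its Jordan form J, which has the same characteristic polynomial as A) gives
  χ_A(x) = x^4 - 12*x^3 + 54*x^2 - 108*x + 81
which factors as (x - 3)^4. The eigenvalues (with algebraic multiplicities) are λ = 3 with multiplicity 4.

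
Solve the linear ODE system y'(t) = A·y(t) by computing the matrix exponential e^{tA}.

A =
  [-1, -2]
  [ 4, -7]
e^{tA} =
  [2*exp(-3*t) - exp(-5*t), -exp(-3*t) + exp(-5*t)]
  [2*exp(-3*t) - 2*exp(-5*t), -exp(-3*t) + 2*exp(-5*t)]

Strategy: write A = P · J · P⁻¹ where J is a Jordan canonical form, so e^{tA} = P · e^{tJ} · P⁻¹, and e^{tJ} can be computed block-by-block.

A has Jordan form
J =
  [-5,  0]
  [ 0, -3]
(up to reordering of blocks).

Per-block formulas:
  For a 1×1 block at λ = -5: exp(t · [-5]) = [e^(-5t)].
  For a 1×1 block at λ = -3: exp(t · [-3]) = [e^(-3t)].

After assembling e^{tJ} and conjugating by P, we get:

e^{tA} =
  [2*exp(-3*t) - exp(-5*t), -exp(-3*t) + exp(-5*t)]
  [2*exp(-3*t) - 2*exp(-5*t), -exp(-3*t) + 2*exp(-5*t)]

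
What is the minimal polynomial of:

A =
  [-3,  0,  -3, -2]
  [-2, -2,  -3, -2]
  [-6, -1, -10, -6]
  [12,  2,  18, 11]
x^3 + 3*x^2 + 3*x + 1

The characteristic polynomial is χ_A(x) = (x + 1)^4, so the eigenvalues are known. The minimal polynomial is
  m_A(x) = Π_λ (x − λ)^{k_λ}
where k_λ is the size of the *largest* Jordan block for λ (equivalently, the smallest k with (A − λI)^k v = 0 for every generalised eigenvector v of λ).

  λ = -1: largest Jordan block has size 3, contributing (x + 1)^3

So m_A(x) = (x + 1)^3 = x^3 + 3*x^2 + 3*x + 1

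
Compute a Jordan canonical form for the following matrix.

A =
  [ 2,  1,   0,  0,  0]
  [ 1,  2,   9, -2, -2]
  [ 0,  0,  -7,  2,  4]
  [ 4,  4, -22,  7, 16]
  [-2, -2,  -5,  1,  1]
J_3(1) ⊕ J_2(1)

The characteristic polynomial is
  det(x·I − A) = x^5 - 5*x^4 + 10*x^3 - 10*x^2 + 5*x - 1 = (x - 1)^5

Eigenvalues and multiplicities (the geometric multiplicity of λ is n − rank(A − λI), which equals the number of Jordan blocks for λ):
  λ = 1: algebraic multiplicity = 5, geometric multiplicity = 2

Determining the block sizes for each eigenvalue:
  λ = 1: with am = 5 and gm = 2, the partition is not yet determined (e.g. several partitions of 5 into 2 parts exist). Let N = A − (1)·I. Computing rank(N^1) = 3, rank(N^2) = 1, rank(N^3) = 0; the number of blocks of size ≥ j is rank(N^{j−1}) − rank(N^j), giving [2, 2, 1]. So we have 1 block(s) of size 3, 1 block(s) of size 2 → block sizes [3, 2]

Assembling the blocks gives a Jordan form
J =
  [1, 1, 0, 0, 0]
  [0, 1, 1, 0, 0]
  [0, 0, 1, 0, 0]
  [0, 0, 0, 1, 1]
  [0, 0, 0, 0, 1]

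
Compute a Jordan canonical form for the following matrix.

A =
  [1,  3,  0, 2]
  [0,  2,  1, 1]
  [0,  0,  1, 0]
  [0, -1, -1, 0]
J_3(1) ⊕ J_1(1)

The characteristic polynomial is
  det(x·I − A) = x^4 - 4*x^3 + 6*x^2 - 4*x + 1 = (x - 1)^4

Eigenvalues and multiplicities (the geometric multiplicity of λ is n − rank(A − λI), which equals the number of Jordan blocks for λ):
  λ = 1: algebraic multiplicity = 4, geometric multiplicity = 2

Determining the block sizes for each eigenvalue:
  λ = 1: with am = 4 and gm = 2, the partition is not yet determined (e.g. several partitions of 4 into 2 parts exist). Let N = A − (1)·I. Computing rank(N^1) = 2, rank(N^2) = 1, rank(N^3) = 0; the number of blocks of size ≥ j is rank(N^{j−1}) − rank(N^j), giving [2, 1, 1]. So we have 1 block(s) of size 3, 1 block(s) of size 1 → block sizes [3, 1]

Assembling the blocks gives a Jordan form
J =
  [1, 1, 0, 0]
  [0, 1, 1, 0]
  [0, 0, 1, 0]
  [0, 0, 0, 1]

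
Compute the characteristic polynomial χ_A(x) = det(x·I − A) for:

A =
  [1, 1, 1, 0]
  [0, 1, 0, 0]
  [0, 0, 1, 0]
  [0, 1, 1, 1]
x^4 - 4*x^3 + 6*x^2 - 4*x + 1

Expanding det(x·I − A) (e.g. by cofactor expansion or by noting that A is similar to its Jordan form J, which has the same characteristic polynomial as A) gives
  χ_A(x) = x^4 - 4*x^3 + 6*x^2 - 4*x + 1
which factors as (x - 1)^4. The eigenvalues (with algebraic multiplicities) are λ = 1 with multiplicity 4.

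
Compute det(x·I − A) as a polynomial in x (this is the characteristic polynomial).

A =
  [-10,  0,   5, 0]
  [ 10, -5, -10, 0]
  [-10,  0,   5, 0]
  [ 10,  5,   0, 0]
x^4 + 10*x^3 + 25*x^2

Expanding det(x·I − A) (e.g. by cofactor expansion or by noting that A is similar to its Jordan form J, which has the same characteristic polynomial as A) gives
  χ_A(x) = x^4 + 10*x^3 + 25*x^2
which factors as x^2*(x + 5)^2. The eigenvalues (with algebraic multiplicities) are λ = -5 with multiplicity 2, λ = 0 with multiplicity 2.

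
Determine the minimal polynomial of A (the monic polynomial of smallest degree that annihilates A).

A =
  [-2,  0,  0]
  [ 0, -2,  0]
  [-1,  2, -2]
x^2 + 4*x + 4

The characteristic polynomial is χ_A(x) = (x + 2)^3, so the eigenvalues are known. The minimal polynomial is
  m_A(x) = Π_λ (x − λ)^{k_λ}
where k_λ is the size of the *largest* Jordan block for λ (equivalently, the smallest k with (A − λI)^k v = 0 for every generalised eigenvector v of λ).

  λ = -2: largest Jordan block has size 2, contributing (x + 2)^2

So m_A(x) = (x + 2)^2 = x^2 + 4*x + 4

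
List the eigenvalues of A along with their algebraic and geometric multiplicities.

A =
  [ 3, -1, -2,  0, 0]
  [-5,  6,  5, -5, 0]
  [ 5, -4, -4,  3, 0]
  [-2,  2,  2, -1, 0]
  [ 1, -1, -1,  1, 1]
λ = 1: alg = 5, geom = 3

Step 1 — factor the characteristic polynomial to read off the algebraic multiplicities:
  χ_A(x) = (x - 1)^5

Step 2 — compute geometric multiplicities via the rank-nullity identity g(λ) = n − rank(A − λI):
  rank(A − (1)·I) = 2, so dim ker(A − (1)·I) = n − 2 = 3

Summary:
  λ = 1: algebraic multiplicity = 5, geometric multiplicity = 3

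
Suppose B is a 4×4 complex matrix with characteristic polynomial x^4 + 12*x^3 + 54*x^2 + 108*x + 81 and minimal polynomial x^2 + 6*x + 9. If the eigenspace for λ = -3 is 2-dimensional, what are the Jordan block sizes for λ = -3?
Block sizes for λ = -3: [2, 2]

Step 1 — from the characteristic polynomial, algebraic multiplicity of λ = -3 is 4. From dim ker(B − (-3)·I) = 2, there are exactly 2 Jordan blocks for λ = -3.
Step 2 — from the minimal polynomial, the factor (x + 3)^2 tells us the largest block for λ = -3 has size 2.
Step 3 — with total size 4, 2 blocks, and largest block 2, the block sizes (in nonincreasing order) are [2, 2].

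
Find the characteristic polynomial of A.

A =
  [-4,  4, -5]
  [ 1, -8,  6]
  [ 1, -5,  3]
x^3 + 9*x^2 + 27*x + 27

Expanding det(x·I − A) (e.g. by cofactor expansion or by noting that A is similar to its Jordan form J, which has the same characteristic polynomial as A) gives
  χ_A(x) = x^3 + 9*x^2 + 27*x + 27
which factors as (x + 3)^3. The eigenvalues (with algebraic multiplicities) are λ = -3 with multiplicity 3.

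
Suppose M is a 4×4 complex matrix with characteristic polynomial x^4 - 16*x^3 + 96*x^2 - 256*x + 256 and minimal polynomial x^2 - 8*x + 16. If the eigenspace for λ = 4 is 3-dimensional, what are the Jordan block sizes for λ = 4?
Block sizes for λ = 4: [2, 1, 1]

Step 1 — from the characteristic polynomial, algebraic multiplicity of λ = 4 is 4. From dim ker(M − (4)·I) = 3, there are exactly 3 Jordan blocks for λ = 4.
Step 2 — from the minimal polynomial, the factor (x − 4)^2 tells us the largest block for λ = 4 has size 2.
Step 3 — with total size 4, 3 blocks, and largest block 2, the block sizes (in nonincreasing order) are [2, 1, 1].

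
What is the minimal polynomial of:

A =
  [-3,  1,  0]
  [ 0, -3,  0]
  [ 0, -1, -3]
x^2 + 6*x + 9

The characteristic polynomial is χ_A(x) = (x + 3)^3, so the eigenvalues are known. The minimal polynomial is
  m_A(x) = Π_λ (x − λ)^{k_λ}
where k_λ is the size of the *largest* Jordan block for λ (equivalently, the smallest k with (A − λI)^k v = 0 for every generalised eigenvector v of λ).

  λ = -3: largest Jordan block has size 2, contributing (x + 3)^2

So m_A(x) = (x + 3)^2 = x^2 + 6*x + 9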